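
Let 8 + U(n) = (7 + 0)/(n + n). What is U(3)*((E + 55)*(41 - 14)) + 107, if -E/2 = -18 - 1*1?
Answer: -34103/2 ≈ -17052.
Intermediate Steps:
U(n) = -8 + 7/(2*n) (U(n) = -8 + (7 + 0)/(n + n) = -8 + 7/((2*n)) = -8 + 7*(1/(2*n)) = -8 + 7/(2*n))
E = 38 (E = -2*(-18 - 1*1) = -2*(-18 - 1) = -2*(-19) = 38)
U(3)*((E + 55)*(41 - 14)) + 107 = (-8 + (7/2)/3)*((38 + 55)*(41 - 14)) + 107 = (-8 + (7/2)*(⅓))*(93*27) + 107 = (-8 + 7/6)*2511 + 107 = -41/6*2511 + 107 = -34317/2 + 107 = -34103/2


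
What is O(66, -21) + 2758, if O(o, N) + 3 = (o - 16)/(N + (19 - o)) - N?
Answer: 94359/34 ≈ 2775.3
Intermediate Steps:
O(o, N) = -3 - N + (-16 + o)/(19 + N - o) (O(o, N) = -3 + ((o - 16)/(N + (19 - o)) - N) = -3 + ((-16 + o)/(19 + N - o) - N) = -3 + (-N + (-16 + o)/(19 + N - o)) = -3 - N + (-16 + o)/(19 + N - o))
O(66, -21) + 2758 = (-73 - 1*(-21)**2 - 22*(-21) + 4*66 - 21*66)/(19 - 21 - 1*66) + 2758 = (-73 - 1*441 + 462 + 264 - 1386)/(19 - 21 - 66) + 2758 = (-73 - 441 + 462 + 264 - 1386)/(-68) + 2758 = -1/68*(-1174) + 2758 = 587/34 + 2758 = 94359/34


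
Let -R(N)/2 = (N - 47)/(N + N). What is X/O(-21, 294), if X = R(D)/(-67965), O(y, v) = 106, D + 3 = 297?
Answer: 247/2118061260 ≈ 1.1662e-7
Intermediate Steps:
D = 294 (D = -3 + 297 = 294)
R(N) = -(-47 + N)/N (R(N) = -2*(N - 47)/(N + N) = -2*(-47 + N)/(2*N) = -2*(-47 + N)*1/(2*N) = -(-47 + N)/N)
X = 247/19981710 (X = ((47 - 1*294)/294)/(-67965) = ((47 - 294)/294)*(-1/67965) = ((1/294)*(-247))*(-1/67965) = -247/294*(-1/67965) = 247/19981710 ≈ 1.2361e-5)
X/O(-21, 294) = (247/19981710)/106 = (247/19981710)*(1/106) = 247/2118061260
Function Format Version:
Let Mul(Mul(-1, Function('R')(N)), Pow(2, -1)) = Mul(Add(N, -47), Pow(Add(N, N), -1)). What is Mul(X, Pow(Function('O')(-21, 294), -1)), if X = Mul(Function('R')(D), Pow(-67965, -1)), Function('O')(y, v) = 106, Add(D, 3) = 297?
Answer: Rational(247, 2118061260) ≈ 1.1662e-7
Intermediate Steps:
D = 294 (D = Add(-3, 297) = 294)
Function('R')(N) = Mul(-1, Pow(N, -1), Add(-47, N)) (Function('R')(N) = Mul(-2, Mul(Add(N, -47), Pow(Add(N, N), -1))) = Mul(-2, Mul(Add(-47, N), Pow(Mul(2, N), -1))) = Mul(-2, Mul(Add(-47, N), Mul(Rational(1, 2), Pow(N, -1)))) = Mul(-2, Mul(Rational(1, 2), Pow(N, -1), Add(-47, N))) = Mul(-1, Pow(N, -1), Add(-47, N)))
X = Rational(247, 19981710) (X = Mul(Mul(Pow(294, -1), Add(47, Mul(-1, 294))), Pow(-67965, -1)) = Mul(Mul(Rational(1, 294), Add(47, -294)), Rational(-1, 67965)) = Mul(Mul(Rational(1, 294), -247), Rational(-1, 67965)) = Mul(Rational(-247, 294), Rational(-1, 67965)) = Rational(247, 19981710) ≈ 1.2361e-5)
Mul(X, Pow(Function('O')(-21, 294), -1)) = Mul(Rational(247, 19981710), Pow(106, -1)) = Mul(Rational(247, 19981710), Rational(1, 106)) = Rational(247, 2118061260)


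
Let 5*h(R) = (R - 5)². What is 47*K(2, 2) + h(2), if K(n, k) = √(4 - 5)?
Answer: 9/5 + 47*I ≈ 1.8 + 47.0*I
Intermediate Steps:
K(n, k) = I (K(n, k) = √(-1) = I)
h(R) = (-5 + R)²/5 (h(R) = (R - 5)²/5 = (-5 + R)²/5)
47*K(2, 2) + h(2) = 47*I + (-5 + 2)²/5 = 47*I + (⅕)*(-3)² = 47*I + (⅕)*9 = 47*I + 9/5 = 9/5 + 47*I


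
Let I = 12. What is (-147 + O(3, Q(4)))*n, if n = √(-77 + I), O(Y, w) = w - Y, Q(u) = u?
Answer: -146*I*√65 ≈ -1177.1*I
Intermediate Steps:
n = I*√65 (n = √(-77 + 12) = √(-65) = I*√65 ≈ 8.0623*I)
(-147 + O(3, Q(4)))*n = (-147 + (4 - 1*3))*(I*√65) = (-147 + (4 - 3))*(I*√65) = (-147 + 1)*(I*√65) = -146*I*√65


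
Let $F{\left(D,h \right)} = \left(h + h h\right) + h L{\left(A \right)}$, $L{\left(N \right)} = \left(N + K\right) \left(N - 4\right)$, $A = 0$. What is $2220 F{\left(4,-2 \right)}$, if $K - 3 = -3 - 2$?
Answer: $-31080$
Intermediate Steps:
$K = -2$ ($K = 3 - 5 = -2$)
$L{\left(N \right)} = \left(-4 + N\right) \left(-2 + N\right)$ ($L{\left(N \right)} = \left(N - 2\right) \left(N - 4\right) = \left(-2 + N\right) \left(-4 + N\right) = \left(-4 + N\right) \left(-2 + N\right)$)
$F{\left(D,h \right)} = h^{2} + 9 h$ ($F{\left(D,h \right)} = \left(h + h h\right) + h \left(8 + 0^{2} - 0\right) = \left(h + h^{2}\right) + h \left(8 + 0 + 0\right) = \left(h + h^{2}\right) + h 8 = \left(h + h^{2}\right) + 8 h = h^{2} + 9 h$)
$2220 F{\left(4,-2 \right)} = 2220 \left(- 2 \left(9 - 2\right)\right) = 2220 \left(\left(-2\right) 7\right) = 2220 \left(-14\right) = -31080$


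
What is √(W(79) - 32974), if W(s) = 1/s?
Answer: I*√205790655/79 ≈ 181.59*I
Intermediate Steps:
√(W(79) - 32974) = √(1/79 - 32974) = √(-2604945/79) = I*√205790655/79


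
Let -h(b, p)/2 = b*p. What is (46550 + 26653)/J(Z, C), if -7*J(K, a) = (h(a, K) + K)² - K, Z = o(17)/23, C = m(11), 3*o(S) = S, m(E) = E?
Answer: -813212127/42092 ≈ -19320.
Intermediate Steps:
o(S) = S/3
h(b, p) = -2*b*p
C = 11
Z = 17/69 (Z = ((⅓)*17)/23 = (17/3)*(1/23) = 17/69 ≈ 0.24638)
J(K, a) = -(K - 2*K*a)²/7 + K/7 (J(K, a) = -((-2*a*K + K)² - K)/7 = -((-2*K*a + K)² - K)/7 = -((K - 2*K*a)² - K)/7 = -(K - 2*K*a)²/7 + K/7)
(46550 + 26653)/J(Z, C) = (46550 + 26653)/(((⅐)*(17/69)*(1 - 1*17/69*(-1 + 2*11)²))) = 73203/(((⅐)*(17/69)*(1 - 1*17/69*(-1 + 22)²))) = 73203/(((⅐)*(17/69)*(1 - 1*17/69*21²))) = 73203/(((⅐)*(17/69)*(1 - 1*17/69*441))) = 73203/(((⅐)*(17/69)*(1 - 2499/23))) = 73203/(((⅐)*(17/69)*(-2476/23))) = 73203/(-42092/11109) = 73203*(-11109/42092) = -813212127/42092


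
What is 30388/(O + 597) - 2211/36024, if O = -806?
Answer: -19213323/132088 ≈ -145.46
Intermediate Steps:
30388/(O + 597) - 2211/36024 = 30388/(-806 + 597) - 2211/36024 = 30388/(-209) - 2211*1/36024 = 30388*(-1/209) - 737/12008 = -30388/209 - 737/12008 = -19213323/132088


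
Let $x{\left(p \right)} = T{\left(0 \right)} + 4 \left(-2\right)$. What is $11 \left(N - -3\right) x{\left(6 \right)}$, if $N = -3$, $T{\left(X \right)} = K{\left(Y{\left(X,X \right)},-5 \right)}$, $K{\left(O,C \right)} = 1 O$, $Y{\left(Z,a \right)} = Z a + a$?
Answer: $0$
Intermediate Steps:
$Y{\left(Z,a \right)} = a + Z a$
$K{\left(O,C \right)} = O$
$T{\left(X \right)} = X \left(1 + X\right)$
$x{\left(p \right)} = -8$ ($x{\left(p \right)} = 0 \left(1 + 0\right) + 4 \left(-2\right) = 0 \cdot 1 - 8 = 0 - 8 = -8$)
$11 \left(N - -3\right) x{\left(6 \right)} = 11 \left(-3 - -3\right) \left(-8\right) = 11 \left(-3 + 3\right) \left(-8\right) = 11 \cdot 0 \left(-8\right) = 0 \left(-8\right) = 0$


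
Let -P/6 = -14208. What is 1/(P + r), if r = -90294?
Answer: -1/5046 ≈ -0.00019818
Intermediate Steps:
P = 85248 (P = -6*(-14208) = 85248)
1/(P + r) = 1/(85248 - 90294) = 1/(-5046) = -1/5046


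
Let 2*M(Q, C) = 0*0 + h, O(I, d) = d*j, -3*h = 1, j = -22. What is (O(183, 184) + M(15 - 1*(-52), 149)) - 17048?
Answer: -126577/6 ≈ -21096.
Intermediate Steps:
h = -1/3 (h = -1/3*1 = -1/3 ≈ -0.33333)
O(I, d) = -22*d (O(I, d) = d*(-22) = -22*d)
M(Q, C) = -1/6 (M(Q, C) = (0*0 - 1/3)/2 = (0 - 1/3)/2 = (1/2)*(-1/3) = -1/6)
(O(183, 184) + M(15 - 1*(-52), 149)) - 17048 = (-22*184 - 1/6) - 17048 = (-4048 - 1/6) - 17048 = -24289/6 - 17048 = -126577/6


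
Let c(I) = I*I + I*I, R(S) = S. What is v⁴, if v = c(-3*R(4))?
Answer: 6879707136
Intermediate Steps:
c(I) = 2*I² (c(I) = I² + I² = 2*I²)
v = 288 (v = 2*(-3*4)² = 2*(-12)² = 2*144 = 288)
v⁴ = 288⁴ = 6879707136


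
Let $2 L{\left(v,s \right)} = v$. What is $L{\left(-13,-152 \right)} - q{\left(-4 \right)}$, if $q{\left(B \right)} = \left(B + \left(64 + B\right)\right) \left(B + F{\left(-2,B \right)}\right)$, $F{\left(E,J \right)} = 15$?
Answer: $- \frac{1245}{2} \approx -622.5$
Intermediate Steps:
$L{\left(v,s \right)} = \frac{v}{2}$
$q{\left(B \right)} = \left(15 + B\right) \left(64 + 2 B\right)$ ($q{\left(B \right)} = \left(B + \left(64 + B\right)\right) \left(B + 15\right) = \left(64 + 2 B\right) \left(15 + B\right) = \left(15 + B\right) \left(64 + 2 B\right)$)
$L{\left(-13,-152 \right)} - q{\left(-4 \right)} = \frac{1}{2} \left(-13\right) - \left(960 + 2 \left(-4\right)^{2} + 94 \left(-4\right)\right) = - \frac{13}{2} - \left(960 + 2 \cdot 16 - 376\right) = - \frac{13}{2} - \left(960 + 32 - 376\right) = - \frac{13}{2} - 616 = - \frac{1245}{2}$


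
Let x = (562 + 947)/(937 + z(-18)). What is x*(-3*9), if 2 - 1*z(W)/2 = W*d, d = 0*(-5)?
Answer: -40743/941 ≈ -43.298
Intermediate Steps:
d = 0
z(W) = 4 (z(W) = 4 - 2*W*0 = 4 - 2*0 = 4 + 0 = 4)
x = 1509/941 (x = (562 + 947)/(937 + 4) = 1509/941 ≈ 1.6036)
x*(-3*9) = 1509*(-3*9)/941 = (1509/941)*(-27) = -40743/941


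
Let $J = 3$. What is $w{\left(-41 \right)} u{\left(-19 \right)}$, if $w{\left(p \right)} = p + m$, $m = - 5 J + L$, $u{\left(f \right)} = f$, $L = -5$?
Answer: $1159$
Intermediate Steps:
$m = -20$ ($m = \left(-5\right) 3 - 5 = -15 - 5 = -20$)
$w{\left(p \right)} = -20 + p$ ($w{\left(p \right)} = p - 20 = -20 + p$)
$w{\left(-41 \right)} u{\left(-19 \right)} = \left(-20 - 41\right) \left(-19\right) = \left(-61\right) \left(-19\right) = 1159$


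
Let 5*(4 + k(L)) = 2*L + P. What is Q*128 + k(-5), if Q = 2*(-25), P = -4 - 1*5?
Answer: -32039/5 ≈ -6407.8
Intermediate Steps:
P = -9 (P = -4 - 5 = -9)
k(L) = -29/5 + 2*L/5 (k(L) = -4 + (2*L - 9)/5 = -4 + (-9 + 2*L)/5 = -4 + (-9/5 + 2*L/5) = -29/5 + 2*L/5)
Q = -50
Q*128 + k(-5) = -50*128 + (-29/5 + (⅖)*(-5)) = -6400 + (-29/5 - 2) = -6400 - 39/5 = -32039/5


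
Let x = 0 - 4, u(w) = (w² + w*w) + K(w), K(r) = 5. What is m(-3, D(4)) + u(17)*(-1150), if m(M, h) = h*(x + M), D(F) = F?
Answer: -670478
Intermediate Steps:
u(w) = 5 + 2*w² (u(w) = (w² + w*w) + 5 = (w² + w²) + 5 = 2*w² + 5 = 5 + 2*w²)
x = -4
m(M, h) = h*(-4 + M)
m(-3, D(4)) + u(17)*(-1150) = 4*(-4 - 3) + (5 + 2*17²)*(-1150) = 4*(-7) + (5 + 2*289)*(-1150) = -28 + (5 + 578)*(-1150) = -28 + 583*(-1150) = -28 - 670450 = -670478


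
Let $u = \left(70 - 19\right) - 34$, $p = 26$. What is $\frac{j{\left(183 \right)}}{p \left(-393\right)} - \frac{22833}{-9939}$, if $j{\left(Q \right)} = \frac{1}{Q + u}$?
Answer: $\frac{15553836287}{6770446800} \approx 2.2973$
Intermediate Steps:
$u = 17$ ($u = 51 - 34 = 17$)
$j{\left(Q \right)} = \frac{1}{17 + Q}$ ($j{\left(Q \right)} = \frac{1}{Q + 17} = \frac{1}{17 + Q}$)
$\frac{j{\left(183 \right)}}{p \left(-393\right)} - \frac{22833}{-9939} = \frac{1}{\left(17 + 183\right) 26 \left(-393\right)} - \frac{22833}{-9939} = \frac{1}{200 \left(-10218\right)} - - \frac{7611}{3313} = \frac{1}{200} \left(- \frac{1}{10218}\right) + \frac{7611}{3313} = - \frac{1}{2043600} + \frac{7611}{3313} = \frac{15553836287}{6770446800}$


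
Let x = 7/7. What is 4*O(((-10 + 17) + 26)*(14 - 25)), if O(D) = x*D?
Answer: -1452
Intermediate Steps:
x = 1 (x = 7*(1/7) = 1)
O(D) = D (O(D) = 1*D = D)
4*O(((-10 + 17) + 26)*(14 - 25)) = 4*(((-10 + 17) + 26)*(14 - 25)) = 4*((7 + 26)*(-11)) = 4*(33*(-11)) = 4*(-363) = -1452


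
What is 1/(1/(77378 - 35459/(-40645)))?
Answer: 3145064269/40645 ≈ 77379.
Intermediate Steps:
1/(1/(77378 - 35459/(-40645))) = 1/(1/(77378 - 35459*(-1/40645))) = 1/(1/(77378 + 35459/40645)) = 1/(1/(3145064269/40645)) = 1/(40645/3145064269) = 3145064269/40645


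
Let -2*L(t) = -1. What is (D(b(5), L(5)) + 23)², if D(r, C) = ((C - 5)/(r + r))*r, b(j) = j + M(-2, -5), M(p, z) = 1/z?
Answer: 6889/16 ≈ 430.56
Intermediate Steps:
L(t) = ½ (L(t) = -½*(-1) = ½)
b(j) = -⅕ + j (b(j) = j + 1/(-5) = j - ⅕ = -⅕ + j)
D(r, C) = -5/2 + C/2 (D(r, C) = ((-5 + C)/((2*r)))*r = ((-5 + C)*(1/(2*r)))*r = ((-5 + C)/(2*r))*r = -5/2 + C/2)
(D(b(5), L(5)) + 23)² = ((-5/2 + (½)*(½)) + 23)² = ((-5/2 + ¼) + 23)² = (-9/4 + 23)² = (83/4)² = 6889/16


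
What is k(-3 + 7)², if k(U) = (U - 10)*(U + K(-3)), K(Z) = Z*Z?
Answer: 6084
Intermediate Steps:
K(Z) = Z²
k(U) = (-10 + U)*(9 + U) (k(U) = (U - 10)*(U + (-3)²) = (-10 + U)*(U + 9) = (-10 + U)*(9 + U))
k(-3 + 7)² = (-90 + (-3 + 7)² - (-3 + 7))² = (-90 + 4² - 1*4)² = (-90 + 16 - 4)² = (-78)² = 6084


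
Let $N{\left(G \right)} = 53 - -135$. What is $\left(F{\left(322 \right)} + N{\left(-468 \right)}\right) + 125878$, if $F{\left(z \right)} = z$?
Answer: $126388$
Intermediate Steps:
$N{\left(G \right)} = 188$ ($N{\left(G \right)} = 53 + 135 = 188$)
$\left(F{\left(322 \right)} + N{\left(-468 \right)}\right) + 125878 = \left(322 + 188\right) + 125878 = 510 + 125878 = 126388$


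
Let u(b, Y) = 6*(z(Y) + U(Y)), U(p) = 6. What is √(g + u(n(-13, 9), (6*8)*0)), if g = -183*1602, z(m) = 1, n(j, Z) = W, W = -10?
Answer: 2*I*√73281 ≈ 541.41*I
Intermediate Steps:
n(j, Z) = -10
u(b, Y) = 42 (u(b, Y) = 6*(1 + 6) = 6*7 = 42)
g = -293166
√(g + u(n(-13, 9), (6*8)*0)) = √(-293166 + 42) = √(-293124) = 2*I*√73281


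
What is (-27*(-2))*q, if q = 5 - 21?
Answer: -864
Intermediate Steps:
q = -16
(-27*(-2))*q = -27*(-2)*(-16) = 54*(-16) = -864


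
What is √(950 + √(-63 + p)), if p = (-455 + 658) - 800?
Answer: √(950 + 2*I*√165) ≈ 30.825 + 0.4167*I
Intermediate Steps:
p = -597 (p = 203 - 800 = -597)
√(950 + √(-63 + p)) = √(950 + √(-63 - 597)) = √(950 + √(-660)) = √(950 + 2*I*√165)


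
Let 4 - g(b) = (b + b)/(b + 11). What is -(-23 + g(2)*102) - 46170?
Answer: -604807/13 ≈ -46524.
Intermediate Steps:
g(b) = 4 - 2*b/(11 + b) (g(b) = 4 - (b + b)/(b + 11) = 4 - 2*b/(11 + b))
-(-23 + g(2)*102) - 46170 = -(-23 + (2*(22 + 2)/(11 + 2))*102) - 46170 = -(-23 + (2*24/13)*102) - 46170 = -(-23 + (2*(1/13)*24)*102) - 46170 = -(-23 + (48/13)*102) - 46170 = -(-23 + 4896/13) - 46170 = -1*4597/13 - 46170 = -4597/13 - 46170 = -604807/13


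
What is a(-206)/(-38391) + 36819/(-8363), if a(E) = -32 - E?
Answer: -471657797/107021311 ≈ -4.4071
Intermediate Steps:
a(-206)/(-38391) + 36819/(-8363) = (-32 - 1*(-206))/(-38391) + 36819/(-8363) = (-32 + 206)*(-1/38391) + 36819*(-1/8363) = 174*(-1/38391) - 36819/8363 = -58/12797 - 36819/8363 = -471657797/107021311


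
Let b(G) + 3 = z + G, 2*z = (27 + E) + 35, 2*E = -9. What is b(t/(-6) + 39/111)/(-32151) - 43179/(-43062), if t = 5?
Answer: 102649835383/102451990788 ≈ 1.0019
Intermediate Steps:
E = -9/2 (E = (1/2)*(-9) = -9/2 ≈ -4.5000)
z = 115/4 (z = ((27 - 9/2) + 35)/2 = (45/2 + 35)/2 = (1/2)*(115/2) = 115/4 ≈ 28.750)
b(G) = 103/4 + G (b(G) = -3 + (115/4 + G) = 103/4 + G)
b(t/(-6) + 39/111)/(-32151) - 43179/(-43062) = (103/4 + (5/(-6) + 39/111))/(-32151) - 43179/(-43062) = (103/4 + (5*(-1/6) + 39*(1/111)))*(-1/32151) - 43179*(-1/43062) = (103/4 + (-5/6 + 13/37))*(-1/32151) + 14393/14354 = (103/4 - 107/222)*(-1/32151) + 14393/14354 = (11219/444)*(-1/32151) + 14393/14354 = -11219/14275044 + 14393/14354 = 102649835383/102451990788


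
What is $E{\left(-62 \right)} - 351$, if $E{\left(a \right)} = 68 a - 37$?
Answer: $-4604$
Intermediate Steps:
$E{\left(a \right)} = -37 + 68 a$
$E{\left(-62 \right)} - 351 = \left(-37 + 68 \left(-62\right)\right) - 351 = \left(-37 - 4216\right) - 351 = -4253 - 351 = -4604$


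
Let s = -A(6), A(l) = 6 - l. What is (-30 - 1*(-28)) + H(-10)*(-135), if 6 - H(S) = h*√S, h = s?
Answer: -812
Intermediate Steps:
s = 0 (s = -(6 - 1*6) = -(6 - 6) = -1*0 = 0)
h = 0
H(S) = 6 (H(S) = 6 - 0*√S = 6 - 1*0 = 6 + 0 = 6)
(-30 - 1*(-28)) + H(-10)*(-135) = (-30 - 1*(-28)) + 6*(-135) = (-30 + 28) - 810 = -2 - 810 = -812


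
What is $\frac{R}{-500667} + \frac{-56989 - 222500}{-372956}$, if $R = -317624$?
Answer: $\frac{258390695707}{186726761652} \approx 1.3838$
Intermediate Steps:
$\frac{R}{-500667} + \frac{-56989 - 222500}{-372956} = - \frac{317624}{-500667} + \frac{-56989 - 222500}{-372956} = \left(-317624\right) \left(- \frac{1}{500667}\right) - - \frac{279489}{372956} = \frac{317624}{500667} + \frac{279489}{372956} = \frac{258390695707}{186726761652}$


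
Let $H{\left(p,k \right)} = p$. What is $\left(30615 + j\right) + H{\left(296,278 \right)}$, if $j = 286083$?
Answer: $316994$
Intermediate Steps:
$\left(30615 + j\right) + H{\left(296,278 \right)} = \left(30615 + 286083\right) + 296 = 316698 + 296 = 316994$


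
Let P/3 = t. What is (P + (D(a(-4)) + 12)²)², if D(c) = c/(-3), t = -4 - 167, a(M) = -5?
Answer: 8620096/81 ≈ 1.0642e+5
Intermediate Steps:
t = -171
D(c) = -c/3 (D(c) = c*(-⅓) = -c/3)
P = -513 (P = 3*(-171) = -513)
(P + (D(a(-4)) + 12)²)² = (-513 + (-⅓*(-5) + 12)²)² = (-513 + (5/3 + 12)²)² = (-513 + (41/3)²)² = (-513 + 1681/9)² = (-2936/9)² = 8620096/81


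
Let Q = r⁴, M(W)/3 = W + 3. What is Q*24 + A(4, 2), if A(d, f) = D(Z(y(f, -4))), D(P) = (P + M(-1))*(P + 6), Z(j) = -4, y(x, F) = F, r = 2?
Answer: 388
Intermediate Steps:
M(W) = 9 + 3*W (M(W) = 3*(W + 3) = 3*(3 + W) = 9 + 3*W)
Q = 16 (Q = 2⁴ = 16)
D(P) = (6 + P)² (D(P) = (P + (9 + 3*(-1)))*(P + 6) = (P + (9 - 3))*(6 + P) = (P + 6)*(6 + P) = (6 + P)*(6 + P) = (6 + P)²)
A(d, f) = 4 (A(d, f) = 36 + (-4)² + 12*(-4) = 36 + 16 - 48 = 4)
Q*24 + A(4, 2) = 16*24 + 4 = 384 + 4 = 388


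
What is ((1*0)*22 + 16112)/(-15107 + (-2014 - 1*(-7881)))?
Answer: -2014/1155 ≈ -1.7437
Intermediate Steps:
((1*0)*22 + 16112)/(-15107 + (-2014 - 1*(-7881))) = (0*22 + 16112)/(-15107 + (-2014 + 7881)) = (0 + 16112)/(-15107 + 5867) = 16112/(-9240) = 16112*(-1/9240) = -2014/1155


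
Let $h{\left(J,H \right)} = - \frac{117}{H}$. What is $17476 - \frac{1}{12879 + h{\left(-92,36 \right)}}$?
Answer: $\frac{900066424}{51503} \approx 17476.0$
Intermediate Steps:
$17476 - \frac{1}{12879 + h{\left(-92,36 \right)}} = 17476 - \frac{1}{12879 - \frac{117}{36}} = 17476 - \frac{1}{12879 - \frac{13}{4}} = 17476 - \frac{1}{\frac{51503}{4}} = 17476 - \frac{4}{51503} = \frac{900066424}{51503}$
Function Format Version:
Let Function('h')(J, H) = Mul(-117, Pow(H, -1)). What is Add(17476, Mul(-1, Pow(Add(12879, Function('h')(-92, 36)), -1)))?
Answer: Rational(900066424, 51503) ≈ 17476.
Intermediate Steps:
Add(17476, Mul(-1, Pow(Add(12879, Function('h')(-92, 36)), -1))) = Add(17476, Mul(-1, Pow(Add(12879, Mul(-117, Pow(36, -1))), -1))) = Add(17476, Mul(-1, Pow(Add(12879, Mul(-117, Rational(1, 36))), -1))) = Add(17476, Mul(-1, Pow(Add(12879, Rational(-13, 4)), -1))) = Add(17476, Mul(-1, Pow(Rational(51503, 4), -1))) = Add(17476, Mul(-1, Rational(4, 51503))) = Add(17476, Rational(-4, 51503)) = Rational(900066424, 51503)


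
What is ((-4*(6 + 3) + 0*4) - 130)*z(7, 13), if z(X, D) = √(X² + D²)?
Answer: -166*√218 ≈ -2451.0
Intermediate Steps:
z(X, D) = √(D² + X²)
((-4*(6 + 3) + 0*4) - 130)*z(7, 13) = ((-4*(6 + 3) + 0*4) - 130)*√(13² + 7²) = ((-4*9 + 0) - 130)*√(169 + 49) = ((-36 + 0) - 130)*√218 = (-36 - 130)*√218 = -166*√218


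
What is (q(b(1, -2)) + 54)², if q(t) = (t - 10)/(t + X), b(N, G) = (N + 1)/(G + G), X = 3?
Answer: 62001/25 ≈ 2480.0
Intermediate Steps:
b(N, G) = (1 + N)/(2*G) (b(N, G) = (1 + N)/((2*G)) = (1 + N)*(1/(2*G)) = (1 + N)/(2*G))
q(t) = (-10 + t)/(3 + t) (q(t) = (t - 10)/(t + 3) = (-10 + t)/(3 + t))
(q(b(1, -2)) + 54)² = ((-10 + (½)*(1 + 1)/(-2))/(3 + (½)*(1 + 1)/(-2)) + 54)² = ((-10 + (½)*(-½)*2)/(3 + (½)*(-½)*2) + 54)² = ((-10 - ½)/(3 - ½) + 54)² = (-21/2/(5/2) + 54)² = ((⅖)*(-21/2) + 54)² = (-21/5 + 54)² = (249/5)² = 62001/25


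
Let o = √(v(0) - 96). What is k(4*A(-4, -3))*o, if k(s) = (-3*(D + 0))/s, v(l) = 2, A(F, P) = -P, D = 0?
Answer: 0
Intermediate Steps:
k(s) = 0 (k(s) = (-3*(0 + 0))/s = (-3*0)/s = 0/s = 0)
o = I*√94 (o = √(2 - 96) = √(-94) = I*√94 ≈ 9.6954*I)
k(4*A(-4, -3))*o = 0*(I*√94) = 0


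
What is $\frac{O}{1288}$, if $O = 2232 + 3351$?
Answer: $\frac{5583}{1288} \approx 4.3346$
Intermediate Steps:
$O = 5583$
$\frac{O}{1288} = \frac{5583}{1288}$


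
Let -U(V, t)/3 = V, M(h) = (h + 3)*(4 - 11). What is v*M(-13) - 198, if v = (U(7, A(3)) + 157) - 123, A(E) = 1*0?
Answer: 712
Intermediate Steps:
M(h) = -21 - 7*h (M(h) = (3 + h)*(-7) = -21 - 7*h)
A(E) = 0
U(V, t) = -3*V
v = 13 (v = (-3*7 + 157) - 123 = (-21 + 157) - 123 = 136 - 123 = 13)
v*M(-13) - 198 = 13*(-21 - 7*(-13)) - 198 = 13*(-21 + 91) - 198 = 13*70 - 198 = 910 - 198 = 712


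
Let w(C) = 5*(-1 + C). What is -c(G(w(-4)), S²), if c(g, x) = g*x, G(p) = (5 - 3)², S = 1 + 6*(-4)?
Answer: -2116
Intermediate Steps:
S = -23 (S = 1 - 24 = -23)
w(C) = -5 + 5*C
G(p) = 4 (G(p) = 2² = 4)
-c(G(w(-4)), S²) = -4*(-23)² = -4*529 = -1*2116 = -2116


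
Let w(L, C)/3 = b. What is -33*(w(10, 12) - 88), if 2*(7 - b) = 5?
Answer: 4917/2 ≈ 2458.5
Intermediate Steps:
b = 9/2 (b = 7 - ½*5 = 7 - 5/2 = 9/2 ≈ 4.5000)
w(L, C) = 27/2 (w(L, C) = 3*(9/2) = 27/2)
-33*(w(10, 12) - 88) = -33*(27/2 - 88) = -33*(-149/2) = 4917/2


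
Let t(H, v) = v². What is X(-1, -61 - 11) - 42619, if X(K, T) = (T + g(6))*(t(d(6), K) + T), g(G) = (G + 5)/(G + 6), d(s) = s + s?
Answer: -450865/12 ≈ -37572.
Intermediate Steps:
d(s) = 2*s
g(G) = (5 + G)/(6 + G)
X(K, T) = (11/12 + T)*(T + K²) (X(K, T) = (T + (5 + 6)/(6 + 6))*(K² + T) = (T + 11/12)*(T + K²) = (11/12 + T)*(T + K²))
X(-1, -61 - 11) - 42619 = ((-61 - 11)² + 11*(-61 - 11)/12 + (11/12)*(-1)² + (-61 - 11)*(-1)²) - 42619 = ((-72)² + (11/12)*(-72) + (11/12)*1 - 72*1) - 42619 = (5184 - 66 + 11/12 - 72) - 42619 = 60563/12 - 42619 = -450865/12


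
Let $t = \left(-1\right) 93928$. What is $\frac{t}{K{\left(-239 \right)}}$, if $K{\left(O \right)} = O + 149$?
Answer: $\frac{46964}{45} \approx 1043.6$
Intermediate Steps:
$t = -93928$
$K{\left(O \right)} = 149 + O$
$\frac{t}{K{\left(-239 \right)}} = - \frac{93928}{149 - 239} = - \frac{93928}{-90} = \left(-93928\right) \left(- \frac{1}{90}\right) = \frac{46964}{45}$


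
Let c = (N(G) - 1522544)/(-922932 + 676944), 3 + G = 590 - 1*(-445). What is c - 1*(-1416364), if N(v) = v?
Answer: 87102517286/61497 ≈ 1.4164e+6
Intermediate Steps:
G = 1032 (G = -3 + (590 - 1*(-445)) = -3 + (590 + 445) = -3 + 1035 = 1032)
c = 380378/61497 (c = (1032 - 1522544)/(-922932 + 676944) = -1521512/(-245988) = -1521512*(-1/245988) = 380378/61497 ≈ 6.1853)
c - 1*(-1416364) = 380378/61497 - 1*(-1416364) = 380378/61497 + 1416364 = 87102517286/61497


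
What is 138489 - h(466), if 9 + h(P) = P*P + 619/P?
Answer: -36655247/466 ≈ -78659.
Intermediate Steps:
h(P) = -9 + P**2 + 619/P (h(P) = -9 + (P*P + 619/P) = -9 + (P**2 + 619/P) = -9 + P**2 + 619/P)
138489 - h(466) = 138489 - (-9 + 466**2 + 619/466) = 138489 - (-9 + 217156 + 619*(1/466)) = 138489 - (-9 + 217156 + 619/466) = 138489 - 1*101191121/466 = 138489 - 101191121/466 = -36655247/466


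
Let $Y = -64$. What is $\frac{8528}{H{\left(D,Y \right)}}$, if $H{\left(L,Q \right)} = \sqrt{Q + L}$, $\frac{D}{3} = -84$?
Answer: $- \frac{4264 i \sqrt{79}}{79} \approx - 479.74 i$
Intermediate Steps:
$D = -252$ ($D = 3 \left(-84\right) = -252$)
$H{\left(L,Q \right)} = \sqrt{L + Q}$
$\frac{8528}{H{\left(D,Y \right)}} = \frac{8528}{\sqrt{-252 - 64}} = \frac{8528}{\sqrt{-316}} = \frac{8528}{2 i \sqrt{79}} = 8528 \left(- \frac{i \sqrt{79}}{158}\right) = - \frac{4264 i \sqrt{79}}{79}$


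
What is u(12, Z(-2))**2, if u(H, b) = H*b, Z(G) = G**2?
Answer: 2304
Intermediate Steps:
u(12, Z(-2))**2 = (12*(-2)**2)**2 = (12*4)**2 = 48**2 = 2304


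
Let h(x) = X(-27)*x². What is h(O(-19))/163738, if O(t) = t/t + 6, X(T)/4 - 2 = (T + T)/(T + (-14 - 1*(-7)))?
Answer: 5978/1391773 ≈ 0.0042952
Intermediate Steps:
X(T) = 8 + 8*T/(-7 + T) (X(T) = 8 + 4*((T + T)/(T + (-14 - 1*(-7)))) = 8 + 4*((2*T)/(T + (-14 + 7))) = 8 + 4*((2*T)/(T - 7)) = 8 + 4*((2*T)/(-7 + T)) = 8 + 4*(2*T/(-7 + T)) = 8 + 8*T/(-7 + T))
O(t) = 7 (O(t) = 1 + 6 = 7)
h(x) = 244*x²/17 (h(x) = (8*(-7 + 2*(-27))/(-7 - 27))*x² = (8*(-7 - 54)/(-34))*x² = (8*(-1/34)*(-61))*x² = 244*x²/17)
h(O(-19))/163738 = ((244/17)*7²)/163738 = ((244/17)*49)*(1/163738) = (11956/17)*(1/163738) = 5978/1391773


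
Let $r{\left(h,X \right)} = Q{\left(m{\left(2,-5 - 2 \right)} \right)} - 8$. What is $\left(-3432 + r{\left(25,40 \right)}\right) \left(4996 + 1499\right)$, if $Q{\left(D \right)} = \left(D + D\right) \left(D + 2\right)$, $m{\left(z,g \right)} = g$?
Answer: $-21888150$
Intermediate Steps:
$Q{\left(D \right)} = 2 D \left(2 + D\right)$
$r{\left(h,X \right)} = 62$ ($r{\left(h,X \right)} = 2 \left(-5 - 2\right) \left(2 - 7\right) - 8 = 2 \left(-7\right) \left(2 - 7\right) - 8 = 2 \left(-7\right) \left(-5\right) - 8 = 70 - 8 = 62$)
$\left(-3432 + r{\left(25,40 \right)}\right) \left(4996 + 1499\right) = \left(-3432 + 62\right) \left(4996 + 1499\right) = \left(-3370\right) 6495 = -21888150$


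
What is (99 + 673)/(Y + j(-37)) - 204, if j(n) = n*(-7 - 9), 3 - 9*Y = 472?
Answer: -984288/4859 ≈ -202.57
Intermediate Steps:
Y = -469/9 (Y = ⅓ - ⅑*472 = ⅓ - 472/9 = -469/9 ≈ -52.111)
j(n) = -16*n (j(n) = n*(-16) = -16*n)
(99 + 673)/(Y + j(-37)) - 204 = (99 + 673)/(-469/9 - 16*(-37)) - 204 = 772/(-469/9 + 592) - 204 = 772/(4859/9) - 204 = 772*(9/4859) - 204 = 6948/4859 - 204 = -984288/4859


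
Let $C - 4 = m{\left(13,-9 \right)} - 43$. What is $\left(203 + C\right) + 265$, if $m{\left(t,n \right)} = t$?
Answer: $442$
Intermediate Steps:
$C = -26$ ($C = 4 + \left(13 - 43\right) = 4 - 30 = -26$)
$\left(203 + C\right) + 265 = \left(203 - 26\right) + 265 = 177 + 265 = 442$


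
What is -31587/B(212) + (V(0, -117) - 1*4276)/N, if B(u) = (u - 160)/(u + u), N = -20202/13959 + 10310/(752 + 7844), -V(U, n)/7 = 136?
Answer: -15236334820158/64434721 ≈ -2.3646e+5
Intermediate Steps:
V(U, n) = -952 (V(U, n) = -7*136 = -952)
N = -4956517/19998594 (N = -20202*1/13959 + 10310/8596 = -6734/4653 + 10310*(1/8596) = -6734/4653 + 5155/4298 = -4956517/19998594 ≈ -0.24784)
B(u) = (-160 + u)/(2*u) (B(u) = (-160 + u)/((2*u)) = (-160 + u)*(1/(2*u)) = (-160 + u)/(2*u))
-31587/B(212) + (V(0, -117) - 1*4276)/N = -31587*424/(-160 + 212) + (-952 - 1*4276)/(-4956517/19998594) = -31587/((½)*(1/212)*52) + (-952 - 4276)*(-19998594/4956517) = -31587/13/106 - 5228*(-19998594/4956517) = -31587*106/13 + 104552649432/4956517 = -3348222/13 + 104552649432/4956517 = -15236334820158/64434721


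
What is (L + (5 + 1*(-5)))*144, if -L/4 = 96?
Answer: -55296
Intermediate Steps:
L = -384 (L = -4*96 = -384)
(L + (5 + 1*(-5)))*144 = (-384 + (5 + 1*(-5)))*144 = (-384 + (5 - 5))*144 = (-384 + 0)*144 = -384*144 = -55296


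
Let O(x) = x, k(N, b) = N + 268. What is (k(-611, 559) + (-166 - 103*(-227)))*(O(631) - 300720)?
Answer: -6863635608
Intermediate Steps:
k(N, b) = 268 + N
(k(-611, 559) + (-166 - 103*(-227)))*(O(631) - 300720) = ((268 - 611) + (-166 - 103*(-227)))*(631 - 300720) = (-343 + (-166 + 23381))*(-300089) = (-343 + 23215)*(-300089) = 22872*(-300089) = -6863635608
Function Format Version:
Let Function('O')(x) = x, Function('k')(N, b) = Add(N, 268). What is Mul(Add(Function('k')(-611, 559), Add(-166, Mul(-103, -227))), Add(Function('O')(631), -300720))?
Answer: -6863635608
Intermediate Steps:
Function('k')(N, b) = Add(268, N)
Mul(Add(Function('k')(-611, 559), Add(-166, Mul(-103, -227))), Add(Function('O')(631), -300720)) = Mul(Add(Add(268, -611), Add(-166, Mul(-103, -227))), Add(631, -300720)) = Mul(Add(-343, Add(-166, 23381)), -300089) = Mul(Add(-343, 23215), -300089) = Mul(22872, -300089) = -6863635608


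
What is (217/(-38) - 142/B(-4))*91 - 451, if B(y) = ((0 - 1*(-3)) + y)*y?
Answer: -79822/19 ≈ -4201.2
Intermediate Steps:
B(y) = y*(3 + y) (B(y) = ((0 + 3) + y)*y = (3 + y)*y = y*(3 + y))
(217/(-38) - 142/B(-4))*91 - 451 = (217/(-38) - 142*(-1/(4*(3 - 4))))*91 - 451 = (217*(-1/38) - 142/((-4*(-1))))*91 - 451 = (-217/38 - 142/4)*91 - 451 = (-217/38 - 142*¼)*91 - 451 = (-217/38 - 71/2)*91 - 451 = -783/19*91 - 451 = -71253/19 - 451 = -79822/19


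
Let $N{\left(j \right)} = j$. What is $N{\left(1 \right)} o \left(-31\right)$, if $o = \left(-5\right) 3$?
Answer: $465$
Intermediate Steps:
$o = -15$
$N{\left(1 \right)} o \left(-31\right) = 1 \left(-15\right) \left(-31\right) = \left(-15\right) \left(-31\right) = 465$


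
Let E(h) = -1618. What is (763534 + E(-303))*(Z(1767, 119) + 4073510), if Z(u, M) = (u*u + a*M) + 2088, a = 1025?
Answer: 5577119975592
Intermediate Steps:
Z(u, M) = 2088 + u² + 1025*M (Z(u, M) = (u*u + 1025*M) + 2088 = (u² + 1025*M) + 2088 = 2088 + u² + 1025*M)
(763534 + E(-303))*(Z(1767, 119) + 4073510) = (763534 - 1618)*((2088 + 1767² + 1025*119) + 4073510) = 761916*((2088 + 3122289 + 121975) + 4073510) = 761916*(3246352 + 4073510) = 761916*7319862 = 5577119975592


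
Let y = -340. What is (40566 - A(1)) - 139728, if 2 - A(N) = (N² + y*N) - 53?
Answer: -99556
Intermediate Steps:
A(N) = 55 - N² + 340*N (A(N) = 2 - ((N² - 340*N) - 53) = 2 - (-53 + N² - 340*N) = 2 + (53 - N² + 340*N) = 55 - N² + 340*N)
(40566 - A(1)) - 139728 = (40566 - (55 - 1*1² + 340*1)) - 139728 = (40566 - (55 - 1*1 + 340)) - 139728 = (40566 - (55 - 1 + 340)) - 139728 = (40566 - 1*394) - 139728 = (40566 - 394) - 139728 = 40172 - 139728 = -99556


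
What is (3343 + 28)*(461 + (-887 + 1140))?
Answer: 2406894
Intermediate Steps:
(3343 + 28)*(461 + (-887 + 1140)) = 3371*(461 + 253) = 3371*714 = 2406894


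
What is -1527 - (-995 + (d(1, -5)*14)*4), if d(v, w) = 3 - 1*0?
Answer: -700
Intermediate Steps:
d(v, w) = 3 (d(v, w) = 3 + 0 = 3)
-1527 - (-995 + (d(1, -5)*14)*4) = -1527 - (-995 + (3*14)*4) = -1527 - (-995 + 42*4) = -1527 - (-995 + 168) = -1527 - 1*(-827) = -1527 + 827 = -700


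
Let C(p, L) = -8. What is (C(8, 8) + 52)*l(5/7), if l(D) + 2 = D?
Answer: -396/7 ≈ -56.571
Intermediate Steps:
l(D) = -2 + D
(C(8, 8) + 52)*l(5/7) = (-8 + 52)*(-2 + 5/7) = 44*(-2 + 5*(⅐)) = 44*(-2 + 5/7) = 44*(-9/7) = -396/7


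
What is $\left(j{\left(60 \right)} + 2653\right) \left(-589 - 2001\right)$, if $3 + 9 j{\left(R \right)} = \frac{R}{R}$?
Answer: $- \frac{61836250}{9} \approx -6.8707 \cdot 10^{6}$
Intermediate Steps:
$j{\left(R \right)} = - \frac{2}{9}$ ($j{\left(R \right)} = - \frac{1}{3} + \frac{R \frac{1}{R}}{9} = - \frac{1}{3} + \frac{1}{9} \cdot 1 = - \frac{1}{3} + \frac{1}{9} = - \frac{2}{9}$)
$\left(j{\left(60 \right)} + 2653\right) \left(-589 - 2001\right) = \left(- \frac{2}{9} + 2653\right) \left(-589 - 2001\right) = \frac{23875}{9} \left(-2590\right) = - \frac{61836250}{9}$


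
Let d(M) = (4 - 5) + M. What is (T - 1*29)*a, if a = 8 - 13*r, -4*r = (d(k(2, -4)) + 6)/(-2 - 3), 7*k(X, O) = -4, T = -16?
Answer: -6453/28 ≈ -230.46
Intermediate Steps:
k(X, O) = -4/7 (k(X, O) = (⅐)*(-4) = -4/7)
d(M) = -1 + M
r = 31/140 (r = -((-1 - 4/7) + 6)/(4*(-2 - 3)) = -(-11/7 + 6)/(4*(-5)) = -31*(-1)/(28*5) = -¼*(-31/35) = 31/140 ≈ 0.22143)
a = 717/140 (a = 8 - 13*31/140 = 8 - 403/140 = 717/140 ≈ 5.1214)
(T - 1*29)*a = (-16 - 1*29)*(717/140) = (-16 - 29)*(717/140) = -45*717/140 = -6453/28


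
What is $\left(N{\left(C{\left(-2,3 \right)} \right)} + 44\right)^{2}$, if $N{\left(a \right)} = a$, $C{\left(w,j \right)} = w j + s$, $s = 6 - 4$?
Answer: $1600$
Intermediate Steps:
$s = 2$
$C{\left(w,j \right)} = 2 + j w$ ($C{\left(w,j \right)} = w j + 2 = j w + 2 = 2 + j w$)
$\left(N{\left(C{\left(-2,3 \right)} \right)} + 44\right)^{2} = \left(\left(2 + 3 \left(-2\right)\right) + 44\right)^{2} = \left(\left(2 - 6\right) + 44\right)^{2} = \left(-4 + 44\right)^{2} = 40^{2} = 1600$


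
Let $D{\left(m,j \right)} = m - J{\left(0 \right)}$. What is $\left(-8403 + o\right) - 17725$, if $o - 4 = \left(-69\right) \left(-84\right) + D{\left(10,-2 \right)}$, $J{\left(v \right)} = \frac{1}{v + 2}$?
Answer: $- \frac{40637}{2} \approx -20319.0$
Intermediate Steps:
$J{\left(v \right)} = \frac{1}{2 + v}$
$D{\left(m,j \right)} = - \frac{1}{2} + m$ ($D{\left(m,j \right)} = m - \frac{1}{2 + 0} = m - \frac{1}{2} = - \frac{1}{2} + m$)
$o = \frac{11619}{2}$ ($o = 4 + \left(\left(-69\right) \left(-84\right) + \left(- \frac{1}{2} + 10\right)\right) = 4 + \left(5796 + \frac{19}{2}\right) = 4 + \frac{11611}{2} = \frac{11619}{2} \approx 5809.5$)
$\left(-8403 + o\right) - 17725 = \left(-8403 + \frac{11619}{2}\right) - 17725 = - \frac{5187}{2} - 17725 = - \frac{40637}{2}$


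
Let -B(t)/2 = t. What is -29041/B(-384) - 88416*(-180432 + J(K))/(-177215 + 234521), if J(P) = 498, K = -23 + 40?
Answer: 2036080331041/7335168 ≈ 2.7758e+5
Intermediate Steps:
K = 17
B(t) = -2*t
-29041/B(-384) - 88416*(-180432 + J(K))/(-177215 + 234521) = -29041/((-2*(-384))) - 88416*(-180432 + 498)/(-177215 + 234521) = -29041/768 - 88416/(57306/(-179934)) = -29041*1/768 - 88416/(57306*(-1/179934)) = -29041/768 - 88416/(-9551/29989) = -29041/768 - 88416*(-29989/9551) = -29041/768 + 2651507424/9551 = 2036080331041/7335168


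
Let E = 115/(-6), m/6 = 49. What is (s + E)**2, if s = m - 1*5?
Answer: 2621161/36 ≈ 72810.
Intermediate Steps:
m = 294 (m = 6*49 = 294)
s = 289 (s = 294 - 1*5 = 294 - 5 = 289)
E = -115/6 (E = 115*(-1/6) = -115/6 ≈ -19.167)
(s + E)**2 = (289 - 115/6)**2 = (1619/6)**2 = 2621161/36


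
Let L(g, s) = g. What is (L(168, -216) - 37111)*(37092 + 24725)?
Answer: -2283705431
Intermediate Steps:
(L(168, -216) - 37111)*(37092 + 24725) = (168 - 37111)*(37092 + 24725) = -36943*61817 = -2283705431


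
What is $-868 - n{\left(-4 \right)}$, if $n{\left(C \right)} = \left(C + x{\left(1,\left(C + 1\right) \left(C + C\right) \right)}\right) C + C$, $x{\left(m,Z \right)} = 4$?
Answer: $-864$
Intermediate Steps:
$n{\left(C \right)} = C + C \left(4 + C\right)$ ($n{\left(C \right)} = \left(C + 4\right) C + C = \left(4 + C\right) C + C = C \left(4 + C\right) + C = C + C \left(4 + C\right)$)
$-868 - n{\left(-4 \right)} = -868 - - 4 \left(5 - 4\right) = -868 - \left(-4\right) 1 = -868 - -4 = -868 + 4 = -864$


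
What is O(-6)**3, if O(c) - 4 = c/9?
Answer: 1000/27 ≈ 37.037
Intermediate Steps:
O(c) = 4 + c/9
O(-6)**3 = (4 + (1/9)*(-6))**3 = (4 - 2/3)**3 = (10/3)**3 = 1000/27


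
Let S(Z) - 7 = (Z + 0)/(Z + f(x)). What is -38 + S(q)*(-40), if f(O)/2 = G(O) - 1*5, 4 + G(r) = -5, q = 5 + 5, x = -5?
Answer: -2662/9 ≈ -295.78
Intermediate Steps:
q = 10
G(r) = -9 (G(r) = -4 - 5 = -9)
f(O) = -28 (f(O) = 2*(-9 - 1*5) = 2*(-9 - 5) = 2*(-14) = -28)
S(Z) = 7 + Z/(-28 + Z) (S(Z) = 7 + (Z + 0)/(Z - 28) = 7 + Z/(-28 + Z))
-38 + S(q)*(-40) = -38 + (4*(-49 + 2*10)/(-28 + 10))*(-40) = -38 + (4*(-49 + 20)/(-18))*(-40) = -38 + (4*(-1/18)*(-29))*(-40) = -38 + (58/9)*(-40) = -38 - 2320/9 = -2662/9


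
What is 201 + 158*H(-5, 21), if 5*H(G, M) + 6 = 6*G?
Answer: -4683/5 ≈ -936.60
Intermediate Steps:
H(G, M) = -6/5 + 6*G/5 (H(G, M) = -6/5 + (6*G)/5 = -6/5 + 6*G/5)
201 + 158*H(-5, 21) = 201 + 158*(-6/5 + (6/5)*(-5)) = 201 + 158*(-6/5 - 6) = 201 + 158*(-36/5) = 201 - 5688/5 = -4683/5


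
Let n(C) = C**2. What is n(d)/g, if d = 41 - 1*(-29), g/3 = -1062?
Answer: -2450/1593 ≈ -1.5380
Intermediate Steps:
g = -3186 (g = 3*(-1062) = -3186)
d = 70 (d = 41 + 29 = 70)
n(d)/g = 70**2/(-3186) = 4900*(-1/3186) = -2450/1593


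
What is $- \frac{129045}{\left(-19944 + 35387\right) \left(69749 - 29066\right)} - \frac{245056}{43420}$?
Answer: $- \frac{12830528376897}{2273281487165} \approx -5.6441$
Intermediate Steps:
$- \frac{129045}{\left(-19944 + 35387\right) \left(69749 - 29066\right)} - \frac{245056}{43420} = - \frac{129045}{15443 \cdot 40683} - \frac{61264}{10855} = - \frac{129045}{628267569} - \frac{61264}{10855} = \left(-129045\right) \frac{1}{628267569} - \frac{61264}{10855} = - \frac{43015}{209422523} - \frac{61264}{10855} = - \frac{12830528376897}{2273281487165}$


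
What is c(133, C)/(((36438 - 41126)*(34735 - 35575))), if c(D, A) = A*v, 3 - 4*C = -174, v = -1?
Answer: -59/5250560 ≈ -1.1237e-5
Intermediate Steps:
C = 177/4 (C = 3/4 - 1/4*(-174) = 3/4 + 87/2 = 177/4 ≈ 44.250)
c(D, A) = -A (c(D, A) = A*(-1) = -A)
c(133, C)/(((36438 - 41126)*(34735 - 35575))) = (-1*177/4)/(((36438 - 41126)*(34735 - 35575))) = -177/(4*((-4688*(-840)))) = -177/4/3937920 = -177/4*1/3937920 = -59/5250560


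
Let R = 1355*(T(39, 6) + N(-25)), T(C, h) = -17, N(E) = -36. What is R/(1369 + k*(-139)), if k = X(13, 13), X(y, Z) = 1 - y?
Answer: -71815/3037 ≈ -23.647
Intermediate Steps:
k = -12 (k = 1 - 1*13 = 1 - 13 = -12)
R = -71815 (R = 1355*(-17 - 36) = 1355*(-53) = -71815)
R/(1369 + k*(-139)) = -71815/(1369 - 12*(-139)) = -71815/(1369 + 1668) = -71815/3037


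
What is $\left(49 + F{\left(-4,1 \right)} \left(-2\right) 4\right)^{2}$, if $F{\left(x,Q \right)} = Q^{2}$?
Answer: $1681$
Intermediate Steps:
$\left(49 + F{\left(-4,1 \right)} \left(-2\right) 4\right)^{2} = \left(49 + 1^{2} \left(-2\right) 4\right)^{2} = \left(49 + 1 \left(-2\right) 4\right)^{2} = \left(49 - 8\right)^{2} = 41^{2} = 1681$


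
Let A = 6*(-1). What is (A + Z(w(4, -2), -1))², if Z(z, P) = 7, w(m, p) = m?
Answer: 1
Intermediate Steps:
A = -6
(A + Z(w(4, -2), -1))² = (-6 + 7)² = 1² = 1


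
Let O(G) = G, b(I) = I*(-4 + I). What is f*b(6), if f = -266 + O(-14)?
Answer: -3360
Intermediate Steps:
f = -280 (f = -266 - 14 = -280)
f*b(6) = -1680*(-4 + 6) = -1680*2 = -280*12 = -3360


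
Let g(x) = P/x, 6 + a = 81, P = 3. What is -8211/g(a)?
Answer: -205275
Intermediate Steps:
a = 75 (a = -6 + 81 = 75)
g(x) = 3/x
-8211/g(a) = -8211/(3/75) = -8211/(3*(1/75)) = -8211/1/25 = -8211*25 = -205275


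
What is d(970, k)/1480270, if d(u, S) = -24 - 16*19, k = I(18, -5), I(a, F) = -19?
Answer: -164/740135 ≈ -0.00022158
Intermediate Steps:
k = -19
d(u, S) = -328 (d(u, S) = -24 - 304 = -328)
d(970, k)/1480270 = -328/1480270 = -328*1/1480270 = -164/740135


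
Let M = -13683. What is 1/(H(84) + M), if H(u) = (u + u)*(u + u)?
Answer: 1/14541 ≈ 6.8771e-5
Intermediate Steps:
H(u) = 4*u² (H(u) = (2*u)*(2*u) = 4*u²)
1/(H(84) + M) = 1/(4*84² - 13683) = 1/(4*7056 - 13683) = 1/(28224 - 13683) = 1/14541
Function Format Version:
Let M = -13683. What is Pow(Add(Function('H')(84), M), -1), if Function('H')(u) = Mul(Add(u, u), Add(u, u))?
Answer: Rational(1, 14541) ≈ 6.8771e-5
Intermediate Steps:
Function('H')(u) = Mul(4, Pow(u, 2)) (Function('H')(u) = Mul(Mul(2, u), Mul(2, u)) = Mul(4, Pow(u, 2)))
Pow(Add(Function('H')(84), M), -1) = Pow(Add(Mul(4, Pow(84, 2)), -13683), -1) = Pow(Add(Mul(4, 7056), -13683), -1) = Pow(Add(28224, -13683), -1) = Pow(14541, -1) = Rational(1, 14541)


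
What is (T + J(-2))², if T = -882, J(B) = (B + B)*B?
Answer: 763876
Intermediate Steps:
J(B) = 2*B² (J(B) = (2*B)*B = 2*B²)
(T + J(-2))² = (-882 + 2*(-2)²)² = (-882 + 2*4)² = (-882 + 8)² = (-874)² = 763876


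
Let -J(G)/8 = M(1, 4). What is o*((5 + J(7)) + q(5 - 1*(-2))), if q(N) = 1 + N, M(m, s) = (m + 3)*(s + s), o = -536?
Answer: 130248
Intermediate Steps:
M(m, s) = 2*s*(3 + m) (M(m, s) = (3 + m)*(2*s) = 2*s*(3 + m))
J(G) = -256 (J(G) = -16*4*(3 + 1) = -16*4*4 = -8*32 = -256)
o*((5 + J(7)) + q(5 - 1*(-2))) = -536*((5 - 256) + (1 + (5 - 1*(-2)))) = -536*(-251 + (1 + (5 + 2))) = -536*(-251 + (1 + 7)) = -536*(-251 + 8) = -536*(-243) = 130248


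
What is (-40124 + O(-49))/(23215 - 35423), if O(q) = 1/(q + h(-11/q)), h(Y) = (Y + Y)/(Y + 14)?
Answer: 1369472941/416671248 ≈ 3.2867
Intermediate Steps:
h(Y) = 2*Y/(14 + Y) (h(Y) = (2*Y)/(14 + Y) = 2*Y/(14 + Y))
O(q) = 1/(q - 22/(q*(14 - 11/q))) (O(q) = 1/(q + 2*(-11/q)/(14 - 11/q)) = 1/(q - 22/(q*(14 - 11/q))))
(-40124 + O(-49))/(23215 - 35423) = (-40124 + (-11 + 14*(-49))/(-22 - 49*(-11 + 14*(-49))))/(23215 - 35423) = (-40124 + (-11 - 686)/(-22 - 49*(-11 - 686)))/(-12208) = (-40124 - 697/(-22 - 49*(-697)))*(-1/12208) = (-40124 - 697/(-22 + 34153))*(-1/12208) = (-40124 - 697/34131)*(-1/12208) = -1369472941/34131*(-1/12208) = 1369472941/416671248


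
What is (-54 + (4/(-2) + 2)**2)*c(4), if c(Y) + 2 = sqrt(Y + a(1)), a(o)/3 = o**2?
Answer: 108 - 54*sqrt(7) ≈ -34.871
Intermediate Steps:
a(o) = 3*o**2
c(Y) = -2 + sqrt(3 + Y) (c(Y) = -2 + sqrt(Y + 3*1**2) = -2 + sqrt(Y + 3*1) = -2 + sqrt(Y + 3) = -2 + sqrt(3 + Y))
(-54 + (4/(-2) + 2)**2)*c(4) = (-54 + (4/(-2) + 2)**2)*(-2 + sqrt(3 + 4)) = (-54 + (4*(-1/2) + 2)**2)*(-2 + sqrt(7)) = (-54 + (-2 + 2)**2)*(-2 + sqrt(7)) = (-54 + 0**2)*(-2 + sqrt(7)) = (-54 + 0)*(-2 + sqrt(7)) = -54*(-2 + sqrt(7)) = 108 - 54*sqrt(7)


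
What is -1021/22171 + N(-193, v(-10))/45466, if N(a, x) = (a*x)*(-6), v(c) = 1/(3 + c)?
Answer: -175309760/3528093401 ≈ -0.049690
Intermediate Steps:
N(a, x) = -6*a*x
-1021/22171 + N(-193, v(-10))/45466 = -1021/22171 - 6*(-193)/(3 - 10)/45466 = -1021*1/22171 - 6*(-193)/(-7)*(1/45466) = -1021/22171 - 6*(-193)*(-⅐)*(1/45466) = -1021/22171 - 1158/7*1/45466 = -1021/22171 - 579/159131 = -175309760/3528093401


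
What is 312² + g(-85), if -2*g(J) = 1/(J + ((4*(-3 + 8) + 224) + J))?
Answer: 14406911/148 ≈ 97344.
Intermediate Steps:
g(J) = -1/(2*(244 + 2*J)) (g(J) = -1/(2*(J + ((4*(-3 + 8) + 224) + J))) = -1/(2*(J + ((4*5 + 224) + J))) = -1/(2*(J + ((20 + 224) + J))) = -1/(2*(J + (244 + J))) = -1/(2*(244 + 2*J)))
312² + g(-85) = 312² - 1/(488 + 4*(-85)) = 97344 - 1/(488 - 340) = 97344 - 1/148 = 14406911/148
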